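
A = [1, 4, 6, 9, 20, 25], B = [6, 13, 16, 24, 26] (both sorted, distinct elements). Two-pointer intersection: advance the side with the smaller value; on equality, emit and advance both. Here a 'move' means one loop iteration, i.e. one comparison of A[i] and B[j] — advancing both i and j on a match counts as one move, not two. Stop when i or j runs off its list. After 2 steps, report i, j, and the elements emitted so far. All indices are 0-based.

i=0 j=0: 1<6, i++
i=1 j=0: 4<6, i++

i=2, j=0, emitted=[]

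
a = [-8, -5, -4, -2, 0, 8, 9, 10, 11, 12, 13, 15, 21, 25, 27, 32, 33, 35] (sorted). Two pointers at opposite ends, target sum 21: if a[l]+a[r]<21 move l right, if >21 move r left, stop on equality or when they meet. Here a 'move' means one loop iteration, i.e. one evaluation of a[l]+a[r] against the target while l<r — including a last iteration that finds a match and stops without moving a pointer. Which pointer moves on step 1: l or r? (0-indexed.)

[0,17] -8+35=27 >21 → r--

r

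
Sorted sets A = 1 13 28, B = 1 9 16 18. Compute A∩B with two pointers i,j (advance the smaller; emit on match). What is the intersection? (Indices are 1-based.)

intersection = [1]

[i=1,j=1] 1==1 emit → i++,j++
[i=2,j=2] 13>9 → j++
[i=2,j=3] 13<16 → i++
[i=3,j=3] 28>16 → j++
[i=3,j=4] 28>18 → j++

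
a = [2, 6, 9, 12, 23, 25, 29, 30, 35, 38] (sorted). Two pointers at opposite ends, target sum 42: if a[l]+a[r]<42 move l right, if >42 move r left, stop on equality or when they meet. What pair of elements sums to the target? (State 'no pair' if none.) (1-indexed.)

l=1 r=10: 2+38=40 <42, l++
l=2 r=10: 6+38=44 >42, r--
l=2 r=9: 6+35=41 <42, l++
l=3 r=9: 9+35=44 >42, r--
l=3 r=8: 9+30=39 <42, l++
l=4 r=8: 12+30=42, found

(12, 30)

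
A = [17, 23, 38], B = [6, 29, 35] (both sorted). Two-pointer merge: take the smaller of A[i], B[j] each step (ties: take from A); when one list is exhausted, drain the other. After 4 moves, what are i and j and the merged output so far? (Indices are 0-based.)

i=2, j=2, merged so far=[6, 17, 23, 29]

i=0 j=0: A[i]=17>B[j]=6 take 6, j++
i=0 j=1: A[i]=17<=B[j]=29 take 17, i++
i=1 j=1: A[i]=23<=B[j]=29 take 23, i++
i=2 j=1: A[i]=38>B[j]=29 take 29, j++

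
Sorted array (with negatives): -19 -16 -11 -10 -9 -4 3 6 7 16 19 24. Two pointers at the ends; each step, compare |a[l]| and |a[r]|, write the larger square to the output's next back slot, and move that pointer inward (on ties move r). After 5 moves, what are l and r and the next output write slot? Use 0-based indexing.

l=0 r=11: |-19|<=|24| out[11]=576, r--
l=0 r=10: |-19|<=|19| out[10]=361, r--
l=0 r=9: |-19|>|16| out[9]=361, l++
l=1 r=9: |-16|<=|16| out[8]=256, r--
l=1 r=8: |-16|>|7| out[7]=256, l++

l=2, r=8, next write slot=6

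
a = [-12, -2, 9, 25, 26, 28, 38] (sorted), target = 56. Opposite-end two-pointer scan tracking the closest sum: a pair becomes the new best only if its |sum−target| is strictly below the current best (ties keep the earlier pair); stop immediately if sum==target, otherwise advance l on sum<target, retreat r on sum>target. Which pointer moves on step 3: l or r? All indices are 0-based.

l

[0,6] -12+38=26 d=30 * → l++
[1,6] -2+38=36 d=20 * → l++
[2,6] 9+38=47 d=9 * → l++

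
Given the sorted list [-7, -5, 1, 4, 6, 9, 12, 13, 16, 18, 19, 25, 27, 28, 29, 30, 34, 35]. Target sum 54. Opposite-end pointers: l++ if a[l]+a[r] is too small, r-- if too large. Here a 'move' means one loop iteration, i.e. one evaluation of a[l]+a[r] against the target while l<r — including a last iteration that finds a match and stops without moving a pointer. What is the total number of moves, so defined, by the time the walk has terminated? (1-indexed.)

11 moves

[1,18] -7+35=28 <54 → l++
[2,18] -5+35=30 <54 → l++
[3,18] 1+35=36 <54 → l++
[4,18] 4+35=39 <54 → l++
[5,18] 6+35=41 <54 → l++
[6,18] 9+35=44 <54 → l++
[7,18] 12+35=47 <54 → l++
[8,18] 13+35=48 <54 → l++
[9,18] 16+35=51 <54 → l++
[10,18] 18+35=53 <54 → l++
[11,18] 19+35=54 → found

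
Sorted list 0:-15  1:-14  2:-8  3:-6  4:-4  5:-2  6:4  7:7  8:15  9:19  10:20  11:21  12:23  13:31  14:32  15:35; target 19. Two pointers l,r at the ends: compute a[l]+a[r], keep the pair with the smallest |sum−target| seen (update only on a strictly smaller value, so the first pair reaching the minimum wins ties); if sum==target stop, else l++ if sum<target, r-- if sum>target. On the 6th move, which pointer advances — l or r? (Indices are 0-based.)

[0,15] -15+35=20 d=1 * → r--
[0,14] -15+32=17 d=2 → l++
[1,14] -14+32=18 d=1 → l++
[2,14] -8+32=24 d=5 → r--
[2,13] -8+31=23 d=4 → r--
[2,12] -8+23=15 d=4 → l++

l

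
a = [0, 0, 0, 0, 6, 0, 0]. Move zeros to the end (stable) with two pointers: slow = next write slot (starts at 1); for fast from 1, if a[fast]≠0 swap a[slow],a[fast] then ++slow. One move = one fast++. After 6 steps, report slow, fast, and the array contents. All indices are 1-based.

(s=1,f=1) a[fast]=0 → fast++
(s=1,f=2) a[fast]=0 → fast++
(s=1,f=3) a[fast]=0 → fast++
(s=1,f=4) a[fast]=0 → fast++
(s=1,f=5) a[fast]=6≠0 swap→a[1]=6 → slow++,fast++
(s=2,f=6) a[fast]=0 → fast++

slow=2, fast=7, a=[6, 0, 0, 0, 0, 0, 0]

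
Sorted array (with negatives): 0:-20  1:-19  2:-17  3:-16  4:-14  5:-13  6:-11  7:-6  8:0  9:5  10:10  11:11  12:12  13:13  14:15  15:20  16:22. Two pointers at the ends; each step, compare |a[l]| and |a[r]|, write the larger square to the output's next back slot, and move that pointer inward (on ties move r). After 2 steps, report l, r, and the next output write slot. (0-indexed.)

[0,16] |-20|<=|22| out[16]=484 → r--
[0,15] |-20|<=|20| out[15]=400 → r--

l=0, r=14, next write slot=14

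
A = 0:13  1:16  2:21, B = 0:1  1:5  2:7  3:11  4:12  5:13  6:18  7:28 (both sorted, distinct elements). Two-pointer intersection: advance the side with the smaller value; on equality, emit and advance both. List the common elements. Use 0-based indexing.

i=0 j=0: 13>1, j++
i=0 j=1: 13>5, j++
i=0 j=2: 13>7, j++
i=0 j=3: 13>11, j++
i=0 j=4: 13>12, j++
i=0 j=5: 13==13 emit, i++,j++
i=1 j=6: 16<18, i++
i=2 j=6: 21>18, j++
i=2 j=7: 21<28, i++

intersection = [13]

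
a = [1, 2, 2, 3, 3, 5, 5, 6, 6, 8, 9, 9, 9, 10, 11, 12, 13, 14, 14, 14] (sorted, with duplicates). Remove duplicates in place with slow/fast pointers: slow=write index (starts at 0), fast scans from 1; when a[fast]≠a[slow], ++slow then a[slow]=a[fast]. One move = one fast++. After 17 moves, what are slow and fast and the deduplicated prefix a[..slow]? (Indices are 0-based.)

slow=11, fast=18, prefix=[1, 2, 3, 5, 6, 8, 9, 10, 11, 12, 13, 14]

(s=0,f=1) a[fast]=2≠a[slow]=1 write a[1]=2 → slow++,fast++
(s=1,f=2) a[fast]=2=a[slow] dup → fast++
(s=1,f=3) a[fast]=3≠a[slow]=2 write a[2]=3 → slow++,fast++
(s=2,f=4) a[fast]=3=a[slow] dup → fast++
(s=2,f=5) a[fast]=5≠a[slow]=3 write a[3]=5 → slow++,fast++
(s=3,f=6) a[fast]=5=a[slow] dup → fast++
(s=3,f=7) a[fast]=6≠a[slow]=5 write a[4]=6 → slow++,fast++
(s=4,f=8) a[fast]=6=a[slow] dup → fast++
(s=4,f=9) a[fast]=8≠a[slow]=6 write a[5]=8 → slow++,fast++
(s=5,f=10) a[fast]=9≠a[slow]=8 write a[6]=9 → slow++,fast++
(s=6,f=11) a[fast]=9=a[slow] dup → fast++
(s=6,f=12) a[fast]=9=a[slow] dup → fast++
(s=6,f=13) a[fast]=10≠a[slow]=9 write a[7]=10 → slow++,fast++
(s=7,f=14) a[fast]=11≠a[slow]=10 write a[8]=11 → slow++,fast++
(s=8,f=15) a[fast]=12≠a[slow]=11 write a[9]=12 → slow++,fast++
(s=9,f=16) a[fast]=13≠a[slow]=12 write a[10]=13 → slow++,fast++
(s=10,f=17) a[fast]=14≠a[slow]=13 write a[11]=14 → slow++,fast++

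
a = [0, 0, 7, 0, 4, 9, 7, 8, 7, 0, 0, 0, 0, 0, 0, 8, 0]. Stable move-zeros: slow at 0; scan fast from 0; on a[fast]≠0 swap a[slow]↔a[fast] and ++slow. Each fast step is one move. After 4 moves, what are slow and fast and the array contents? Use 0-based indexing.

slow=1, fast=4, a=[7, 0, 0, 0, 4, 9, 7, 8, 7, 0, 0, 0, 0, 0, 0, 8, 0]

slow=0 fast=0: a[fast]=0, fast++
slow=0 fast=1: a[fast]=0, fast++
slow=0 fast=2: a[fast]=7≠0 swap→a[0]=7, slow++,fast++
slow=1 fast=3: a[fast]=0, fast++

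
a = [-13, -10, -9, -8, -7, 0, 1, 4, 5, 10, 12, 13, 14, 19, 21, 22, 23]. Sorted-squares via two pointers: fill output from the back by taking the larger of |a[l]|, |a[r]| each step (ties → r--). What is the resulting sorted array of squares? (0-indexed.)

[0, 1, 16, 25, 49, 64, 81, 100, 100, 144, 169, 169, 196, 361, 441, 484, 529]

l=0 r=16: |-13|<=|23| out[16]=529, r--
l=0 r=15: |-13|<=|22| out[15]=484, r--
l=0 r=14: |-13|<=|21| out[14]=441, r--
l=0 r=13: |-13|<=|19| out[13]=361, r--
l=0 r=12: |-13|<=|14| out[12]=196, r--
l=0 r=11: |-13|<=|13| out[11]=169, r--
l=0 r=10: |-13|>|12| out[10]=169, l++
l=1 r=10: |-10|<=|12| out[9]=144, r--
l=1 r=9: |-10|<=|10| out[8]=100, r--
l=1 r=8: |-10|>|5| out[7]=100, l++
l=2 r=8: |-9|>|5| out[6]=81, l++
l=3 r=8: |-8|>|5| out[5]=64, l++
l=4 r=8: |-7|>|5| out[4]=49, l++
l=5 r=8: |0|<=|5| out[3]=25, r--
l=5 r=7: |0|<=|4| out[2]=16, r--
l=5 r=6: |0|<=|1| out[1]=1, r--
l=5 r=5: |0|<=|0| out[0]=0, r--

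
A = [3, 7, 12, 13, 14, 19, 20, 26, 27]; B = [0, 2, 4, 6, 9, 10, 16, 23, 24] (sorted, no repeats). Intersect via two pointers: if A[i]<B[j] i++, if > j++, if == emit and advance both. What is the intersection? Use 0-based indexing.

intersection = []

[i=0,j=0] 3>0 → j++
[i=0,j=1] 3>2 → j++
[i=0,j=2] 3<4 → i++
[i=1,j=2] 7>4 → j++
[i=1,j=3] 7>6 → j++
[i=1,j=4] 7<9 → i++
[i=2,j=4] 12>9 → j++
[i=2,j=5] 12>10 → j++
[i=2,j=6] 12<16 → i++
[i=3,j=6] 13<16 → i++
[i=4,j=6] 14<16 → i++
[i=5,j=6] 19>16 → j++
[i=5,j=7] 19<23 → i++
[i=6,j=7] 20<23 → i++
[i=7,j=7] 26>23 → j++
[i=7,j=8] 26>24 → j++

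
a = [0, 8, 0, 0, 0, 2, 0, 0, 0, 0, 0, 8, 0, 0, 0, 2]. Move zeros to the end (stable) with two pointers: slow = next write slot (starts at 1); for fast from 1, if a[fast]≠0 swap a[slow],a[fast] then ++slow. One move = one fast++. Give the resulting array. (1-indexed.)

[8, 2, 8, 2, 0, 0, 0, 0, 0, 0, 0, 0, 0, 0, 0, 0]

(s=1,f=1) a[fast]=0 → fast++
(s=1,f=2) a[fast]=8≠0 swap→a[1]=8 → slow++,fast++
(s=2,f=3) a[fast]=0 → fast++
(s=2,f=4) a[fast]=0 → fast++
(s=2,f=5) a[fast]=0 → fast++
(s=2,f=6) a[fast]=2≠0 swap→a[2]=2 → slow++,fast++
(s=3,f=7) a[fast]=0 → fast++
(s=3,f=8) a[fast]=0 → fast++
(s=3,f=9) a[fast]=0 → fast++
(s=3,f=10) a[fast]=0 → fast++
(s=3,f=11) a[fast]=0 → fast++
(s=3,f=12) a[fast]=8≠0 swap→a[3]=8 → slow++,fast++
(s=4,f=13) a[fast]=0 → fast++
(s=4,f=14) a[fast]=0 → fast++
(s=4,f=15) a[fast]=0 → fast++
(s=4,f=16) a[fast]=2≠0 swap→a[4]=2 → slow++,fast++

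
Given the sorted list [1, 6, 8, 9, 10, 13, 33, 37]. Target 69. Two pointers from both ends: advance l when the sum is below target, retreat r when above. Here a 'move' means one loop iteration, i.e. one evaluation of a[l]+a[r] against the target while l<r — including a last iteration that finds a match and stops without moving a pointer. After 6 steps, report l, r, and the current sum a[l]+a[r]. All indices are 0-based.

l=6, r=7, sum=70

[0,7] 1+37=38 <69 → l++
[1,7] 6+37=43 <69 → l++
[2,7] 8+37=45 <69 → l++
[3,7] 9+37=46 <69 → l++
[4,7] 10+37=47 <69 → l++
[5,7] 13+37=50 <69 → l++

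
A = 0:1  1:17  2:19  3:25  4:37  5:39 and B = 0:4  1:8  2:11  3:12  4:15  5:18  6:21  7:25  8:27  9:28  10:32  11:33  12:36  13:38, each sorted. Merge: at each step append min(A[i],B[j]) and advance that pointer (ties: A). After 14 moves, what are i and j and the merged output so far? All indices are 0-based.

[i=0,j=0] A[i]=1<=B[j]=4 take 1 → i++
[i=1,j=0] A[i]=17>B[j]=4 take 4 → j++
[i=1,j=1] A[i]=17>B[j]=8 take 8 → j++
[i=1,j=2] A[i]=17>B[j]=11 take 11 → j++
[i=1,j=3] A[i]=17>B[j]=12 take 12 → j++
[i=1,j=4] A[i]=17>B[j]=15 take 15 → j++
[i=1,j=5] A[i]=17<=B[j]=18 take 17 → i++
[i=2,j=5] A[i]=19>B[j]=18 take 18 → j++
[i=2,j=6] A[i]=19<=B[j]=21 take 19 → i++
[i=3,j=6] A[i]=25>B[j]=21 take 21 → j++
[i=3,j=7] A[i]=25<=B[j]=25 take 25 → i++
[i=4,j=7] A[i]=37>B[j]=25 take 25 → j++
[i=4,j=8] A[i]=37>B[j]=27 take 27 → j++
[i=4,j=9] A[i]=37>B[j]=28 take 28 → j++

i=4, j=10, merged so far=[1, 4, 8, 11, 12, 15, 17, 18, 19, 21, 25, 25, 27, 28]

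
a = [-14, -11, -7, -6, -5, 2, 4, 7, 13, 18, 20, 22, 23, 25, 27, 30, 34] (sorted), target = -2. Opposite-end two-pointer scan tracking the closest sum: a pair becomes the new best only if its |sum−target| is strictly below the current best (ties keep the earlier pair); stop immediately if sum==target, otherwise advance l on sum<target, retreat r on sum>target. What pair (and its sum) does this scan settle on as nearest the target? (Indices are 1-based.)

l=1 r=17: -14+34=20 d=22 *, r--
l=1 r=16: -14+30=16 d=18 *, r--
l=1 r=15: -14+27=13 d=15 *, r--
l=1 r=14: -14+25=11 d=13 *, r--
l=1 r=13: -14+23=9 d=11 *, r--
l=1 r=12: -14+22=8 d=10 *, r--
l=1 r=11: -14+20=6 d=8 *, r--
l=1 r=10: -14+18=4 d=6 *, r--
l=1 r=9: -14+13=-1 d=1 *, r--
l=1 r=8: -14+7=-7 d=5, l++
l=2 r=8: -11+7=-4 d=2, l++
l=3 r=8: -7+7=0 d=2, r--
l=3 r=7: -7+4=-3 d=1, l++
l=4 r=7: -6+4=-2 d=0 *, stop

pair (-6, 4) with sum -2 (|Δ|=0)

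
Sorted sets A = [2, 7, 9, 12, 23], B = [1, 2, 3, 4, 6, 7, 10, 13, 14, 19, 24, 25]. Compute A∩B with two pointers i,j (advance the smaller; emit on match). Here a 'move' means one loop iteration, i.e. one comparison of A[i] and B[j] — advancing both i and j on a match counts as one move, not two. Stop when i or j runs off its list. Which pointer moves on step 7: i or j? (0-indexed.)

[i=0,j=0] 2>1 → j++
[i=0,j=1] 2==2 emit → i++,j++
[i=1,j=2] 7>3 → j++
[i=1,j=3] 7>4 → j++
[i=1,j=4] 7>6 → j++
[i=1,j=5] 7==7 emit → i++,j++
[i=2,j=6] 9<10 → i++

i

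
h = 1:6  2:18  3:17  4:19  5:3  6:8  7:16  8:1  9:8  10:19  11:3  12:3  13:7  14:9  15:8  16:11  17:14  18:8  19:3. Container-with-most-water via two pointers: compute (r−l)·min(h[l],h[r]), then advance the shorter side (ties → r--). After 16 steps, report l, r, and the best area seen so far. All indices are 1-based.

[1,19] min(6,3)*18=54 best=54 * → r--
[1,18] min(6,8)*17=102 best=102 * → l++
[2,18] min(18,8)*16=128 best=128 * → r--
[2,17] min(18,14)*15=210 best=210 * → r--
[2,16] min(18,11)*14=154 best=210 → r--
[2,15] min(18,8)*13=104 best=210 → r--
[2,14] min(18,9)*12=108 best=210 → r--
[2,13] min(18,7)*11=77 best=210 → r--
[2,12] min(18,3)*10=30 best=210 → r--
[2,11] min(18,3)*9=27 best=210 → r--
[2,10] min(18,19)*8=144 best=210 → l++
[3,10] min(17,19)*7=119 best=210 → l++
[4,10] min(19,19)*6=114 best=210 → r--
[4,9] min(19,8)*5=40 best=210 → r--
[4,8] min(19,1)*4=4 best=210 → r--
[4,7] min(19,16)*3=48 best=210 → r--

l=4, r=6, best area=210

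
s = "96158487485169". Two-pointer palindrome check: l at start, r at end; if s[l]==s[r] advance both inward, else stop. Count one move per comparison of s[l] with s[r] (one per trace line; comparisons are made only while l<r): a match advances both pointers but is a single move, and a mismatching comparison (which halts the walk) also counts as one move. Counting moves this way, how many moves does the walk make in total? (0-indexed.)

7 moves

[0,13] '9'=='9' → l++,r--
[1,12] '6'=='6' → l++,r--
[2,11] '1'=='1' → l++,r--
[3,10] '5'=='5' → l++,r--
[4,9] '8'=='8' → l++,r--
[5,8] '4'=='4' → l++,r--
[6,7] '8'!='7' → stop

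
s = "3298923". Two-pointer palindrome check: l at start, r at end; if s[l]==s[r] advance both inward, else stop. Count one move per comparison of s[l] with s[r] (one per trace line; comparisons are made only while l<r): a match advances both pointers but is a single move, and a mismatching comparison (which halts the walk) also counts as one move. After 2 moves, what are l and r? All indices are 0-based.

[0,6] '3'=='3' → l++,r--
[1,5] '2'=='2' → l++,r--

l=2, r=4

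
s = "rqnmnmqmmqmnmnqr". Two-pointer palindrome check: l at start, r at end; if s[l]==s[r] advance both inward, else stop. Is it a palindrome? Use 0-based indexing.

l=0 r=15: 'r'=='r', l++,r--
l=1 r=14: 'q'=='q', l++,r--
l=2 r=13: 'n'=='n', l++,r--
l=3 r=12: 'm'=='m', l++,r--
l=4 r=11: 'n'=='n', l++,r--
l=5 r=10: 'm'=='m', l++,r--
l=6 r=9: 'q'=='q', l++,r--
l=7 r=8: 'm'=='m', l++,r--

palindrome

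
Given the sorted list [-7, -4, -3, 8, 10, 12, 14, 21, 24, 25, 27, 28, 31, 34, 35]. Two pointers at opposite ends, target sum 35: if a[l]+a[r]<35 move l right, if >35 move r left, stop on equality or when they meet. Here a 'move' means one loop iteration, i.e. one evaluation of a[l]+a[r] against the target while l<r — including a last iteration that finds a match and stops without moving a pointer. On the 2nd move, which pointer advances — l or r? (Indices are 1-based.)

l

[1,15] -7+35=28 <35 → l++
[2,15] -4+35=31 <35 → l++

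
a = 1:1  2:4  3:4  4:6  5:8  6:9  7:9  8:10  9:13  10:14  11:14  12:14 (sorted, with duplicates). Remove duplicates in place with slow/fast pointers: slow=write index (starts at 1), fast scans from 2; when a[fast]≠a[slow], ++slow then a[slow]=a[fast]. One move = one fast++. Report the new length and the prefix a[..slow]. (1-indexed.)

length 8; prefix = [1, 4, 6, 8, 9, 10, 13, 14]

slow=1 fast=2: a[fast]=4≠a[slow]=1 write a[2]=4, slow++,fast++
slow=2 fast=3: a[fast]=4=a[slow] dup, fast++
slow=2 fast=4: a[fast]=6≠a[slow]=4 write a[3]=6, slow++,fast++
slow=3 fast=5: a[fast]=8≠a[slow]=6 write a[4]=8, slow++,fast++
slow=4 fast=6: a[fast]=9≠a[slow]=8 write a[5]=9, slow++,fast++
slow=5 fast=7: a[fast]=9=a[slow] dup, fast++
slow=5 fast=8: a[fast]=10≠a[slow]=9 write a[6]=10, slow++,fast++
slow=6 fast=9: a[fast]=13≠a[slow]=10 write a[7]=13, slow++,fast++
slow=7 fast=10: a[fast]=14≠a[slow]=13 write a[8]=14, slow++,fast++
slow=8 fast=11: a[fast]=14=a[slow] dup, fast++
slow=8 fast=12: a[fast]=14=a[slow] dup, fast++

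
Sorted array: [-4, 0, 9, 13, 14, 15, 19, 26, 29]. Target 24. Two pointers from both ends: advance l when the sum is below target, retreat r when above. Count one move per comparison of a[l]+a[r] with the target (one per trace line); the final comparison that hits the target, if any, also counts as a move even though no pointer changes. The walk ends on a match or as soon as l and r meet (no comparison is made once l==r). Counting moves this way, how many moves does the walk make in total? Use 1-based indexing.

6 moves

[1,9] -4+29=25 >24 → r--
[1,8] -4+26=22 <24 → l++
[2,8] 0+26=26 >24 → r--
[2,7] 0+19=19 <24 → l++
[3,7] 9+19=28 >24 → r--
[3,6] 9+15=24 → found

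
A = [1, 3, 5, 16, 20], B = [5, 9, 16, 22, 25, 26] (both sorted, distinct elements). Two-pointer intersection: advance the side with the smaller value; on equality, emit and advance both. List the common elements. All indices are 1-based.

[i=1,j=1] 1<5 → i++
[i=2,j=1] 3<5 → i++
[i=3,j=1] 5==5 emit → i++,j++
[i=4,j=2] 16>9 → j++
[i=4,j=3] 16==16 emit → i++,j++
[i=5,j=4] 20<22 → i++

intersection = [5, 16]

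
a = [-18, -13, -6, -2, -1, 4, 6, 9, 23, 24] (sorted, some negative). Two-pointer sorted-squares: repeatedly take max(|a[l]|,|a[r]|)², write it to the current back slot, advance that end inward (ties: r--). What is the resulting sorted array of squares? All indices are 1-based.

[1,10] |-18|<=|24| out[10]=576 → r--
[1,9] |-18|<=|23| out[9]=529 → r--
[1,8] |-18|>|9| out[8]=324 → l++
[2,8] |-13|>|9| out[7]=169 → l++
[3,8] |-6|<=|9| out[6]=81 → r--
[3,7] |-6|<=|6| out[5]=36 → r--
[3,6] |-6|>|4| out[4]=36 → l++
[4,6] |-2|<=|4| out[3]=16 → r--
[4,5] |-2|>|-1| out[2]=4 → l++
[5,5] |-1|<=|-1| out[1]=1 → r--

[1, 4, 16, 36, 36, 81, 169, 324, 529, 576]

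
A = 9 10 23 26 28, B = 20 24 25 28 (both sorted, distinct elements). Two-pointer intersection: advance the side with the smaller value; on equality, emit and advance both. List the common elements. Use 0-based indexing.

intersection = [28]

[i=0,j=0] 9<20 → i++
[i=1,j=0] 10<20 → i++
[i=2,j=0] 23>20 → j++
[i=2,j=1] 23<24 → i++
[i=3,j=1] 26>24 → j++
[i=3,j=2] 26>25 → j++
[i=3,j=3] 26<28 → i++
[i=4,j=3] 28==28 emit → i++,j++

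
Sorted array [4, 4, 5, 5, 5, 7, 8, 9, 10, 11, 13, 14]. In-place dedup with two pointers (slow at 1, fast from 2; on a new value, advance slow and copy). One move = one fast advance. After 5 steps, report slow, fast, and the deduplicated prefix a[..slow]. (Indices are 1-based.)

slow=3, fast=7, prefix=[4, 5, 7]

(s=1,f=2) a[fast]=4=a[slow] dup → fast++
(s=1,f=3) a[fast]=5≠a[slow]=4 write a[2]=5 → slow++,fast++
(s=2,f=4) a[fast]=5=a[slow] dup → fast++
(s=2,f=5) a[fast]=5=a[slow] dup → fast++
(s=2,f=6) a[fast]=7≠a[slow]=5 write a[3]=7 → slow++,fast++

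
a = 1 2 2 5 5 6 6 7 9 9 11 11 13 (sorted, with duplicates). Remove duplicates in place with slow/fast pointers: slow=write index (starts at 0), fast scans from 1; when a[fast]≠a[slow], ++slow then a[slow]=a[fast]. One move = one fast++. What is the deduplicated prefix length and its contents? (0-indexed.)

length 8; prefix = [1, 2, 5, 6, 7, 9, 11, 13]

slow=0 fast=1: a[fast]=2≠a[slow]=1 write a[1]=2, slow++,fast++
slow=1 fast=2: a[fast]=2=a[slow] dup, fast++
slow=1 fast=3: a[fast]=5≠a[slow]=2 write a[2]=5, slow++,fast++
slow=2 fast=4: a[fast]=5=a[slow] dup, fast++
slow=2 fast=5: a[fast]=6≠a[slow]=5 write a[3]=6, slow++,fast++
slow=3 fast=6: a[fast]=6=a[slow] dup, fast++
slow=3 fast=7: a[fast]=7≠a[slow]=6 write a[4]=7, slow++,fast++
slow=4 fast=8: a[fast]=9≠a[slow]=7 write a[5]=9, slow++,fast++
slow=5 fast=9: a[fast]=9=a[slow] dup, fast++
slow=5 fast=10: a[fast]=11≠a[slow]=9 write a[6]=11, slow++,fast++
slow=6 fast=11: a[fast]=11=a[slow] dup, fast++
slow=6 fast=12: a[fast]=13≠a[slow]=11 write a[7]=13, slow++,fast++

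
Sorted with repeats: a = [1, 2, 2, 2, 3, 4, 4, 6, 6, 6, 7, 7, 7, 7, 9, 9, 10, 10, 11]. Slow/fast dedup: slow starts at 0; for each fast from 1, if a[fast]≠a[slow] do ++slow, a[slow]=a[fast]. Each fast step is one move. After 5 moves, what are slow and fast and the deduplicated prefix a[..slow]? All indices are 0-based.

slow=3, fast=6, prefix=[1, 2, 3, 4]

(s=0,f=1) a[fast]=2≠a[slow]=1 write a[1]=2 → slow++,fast++
(s=1,f=2) a[fast]=2=a[slow] dup → fast++
(s=1,f=3) a[fast]=2=a[slow] dup → fast++
(s=1,f=4) a[fast]=3≠a[slow]=2 write a[2]=3 → slow++,fast++
(s=2,f=5) a[fast]=4≠a[slow]=3 write a[3]=4 → slow++,fast++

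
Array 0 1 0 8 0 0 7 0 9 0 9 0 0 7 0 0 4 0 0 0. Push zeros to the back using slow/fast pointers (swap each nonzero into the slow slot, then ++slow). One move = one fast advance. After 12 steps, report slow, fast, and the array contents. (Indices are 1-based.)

slow=6, fast=13, a=[1, 8, 7, 9, 9, 0, 0, 0, 0, 0, 0, 0, 0, 7, 0, 0, 4, 0, 0, 0]

(s=1,f=1) a[fast]=0 → fast++
(s=1,f=2) a[fast]=1≠0 swap→a[1]=1 → slow++,fast++
(s=2,f=3) a[fast]=0 → fast++
(s=2,f=4) a[fast]=8≠0 swap→a[2]=8 → slow++,fast++
(s=3,f=5) a[fast]=0 → fast++
(s=3,f=6) a[fast]=0 → fast++
(s=3,f=7) a[fast]=7≠0 swap→a[3]=7 → slow++,fast++
(s=4,f=8) a[fast]=0 → fast++
(s=4,f=9) a[fast]=9≠0 swap→a[4]=9 → slow++,fast++
(s=5,f=10) a[fast]=0 → fast++
(s=5,f=11) a[fast]=9≠0 swap→a[5]=9 → slow++,fast++
(s=6,f=12) a[fast]=0 → fast++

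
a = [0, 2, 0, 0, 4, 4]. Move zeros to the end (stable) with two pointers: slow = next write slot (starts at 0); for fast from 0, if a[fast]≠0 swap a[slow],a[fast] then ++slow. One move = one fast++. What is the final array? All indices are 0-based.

[2, 4, 4, 0, 0, 0]

(s=0,f=0) a[fast]=0 → fast++
(s=0,f=1) a[fast]=2≠0 swap→a[0]=2 → slow++,fast++
(s=1,f=2) a[fast]=0 → fast++
(s=1,f=3) a[fast]=0 → fast++
(s=1,f=4) a[fast]=4≠0 swap→a[1]=4 → slow++,fast++
(s=2,f=5) a[fast]=4≠0 swap→a[2]=4 → slow++,fast++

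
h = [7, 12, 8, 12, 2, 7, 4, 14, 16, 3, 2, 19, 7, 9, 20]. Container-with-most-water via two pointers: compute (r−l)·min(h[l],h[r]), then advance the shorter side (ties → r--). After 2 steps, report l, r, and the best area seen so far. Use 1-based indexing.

l=1 r=15: min(7,20)*14=98 best=98 *, l++
l=2 r=15: min(12,20)*13=156 best=156 *, l++

l=3, r=15, best area=156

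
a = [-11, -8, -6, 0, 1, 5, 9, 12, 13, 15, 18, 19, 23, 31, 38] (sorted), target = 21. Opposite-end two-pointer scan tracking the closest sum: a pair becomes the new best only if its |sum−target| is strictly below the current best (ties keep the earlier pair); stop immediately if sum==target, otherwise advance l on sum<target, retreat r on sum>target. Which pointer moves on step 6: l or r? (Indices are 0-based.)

r

[0,14] -11+38=27 d=6 * → r--
[0,13] -11+31=20 d=1 * → l++
[1,13] -8+31=23 d=2 → r--
[1,12] -8+23=15 d=6 → l++
[2,12] -6+23=17 d=4 → l++
[3,12] 0+23=23 d=2 → r--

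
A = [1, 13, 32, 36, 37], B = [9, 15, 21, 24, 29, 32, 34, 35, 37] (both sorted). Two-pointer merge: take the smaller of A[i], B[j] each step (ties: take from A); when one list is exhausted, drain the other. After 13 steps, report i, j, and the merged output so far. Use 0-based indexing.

i=0 j=0: A[i]=1<=B[j]=9 take 1, i++
i=1 j=0: A[i]=13>B[j]=9 take 9, j++
i=1 j=1: A[i]=13<=B[j]=15 take 13, i++
i=2 j=1: A[i]=32>B[j]=15 take 15, j++
i=2 j=2: A[i]=32>B[j]=21 take 21, j++
i=2 j=3: A[i]=32>B[j]=24 take 24, j++
i=2 j=4: A[i]=32>B[j]=29 take 29, j++
i=2 j=5: A[i]=32<=B[j]=32 take 32, i++
i=3 j=5: A[i]=36>B[j]=32 take 32, j++
i=3 j=6: A[i]=36>B[j]=34 take 34, j++
i=3 j=7: A[i]=36>B[j]=35 take 35, j++
i=3 j=8: A[i]=36<=B[j]=37 take 36, i++
i=4 j=8: A[i]=37<=B[j]=37 take 37, i++

i=5, j=8, merged so far=[1, 9, 13, 15, 21, 24, 29, 32, 32, 34, 35, 36, 37]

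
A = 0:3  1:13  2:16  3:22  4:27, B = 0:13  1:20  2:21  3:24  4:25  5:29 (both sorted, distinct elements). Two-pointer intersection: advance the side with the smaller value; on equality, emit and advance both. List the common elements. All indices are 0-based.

intersection = [13]

[i=0,j=0] 3<13 → i++
[i=1,j=0] 13==13 emit → i++,j++
[i=2,j=1] 16<20 → i++
[i=3,j=1] 22>20 → j++
[i=3,j=2] 22>21 → j++
[i=3,j=3] 22<24 → i++
[i=4,j=3] 27>24 → j++
[i=4,j=4] 27>25 → j++
[i=4,j=5] 27<29 → i++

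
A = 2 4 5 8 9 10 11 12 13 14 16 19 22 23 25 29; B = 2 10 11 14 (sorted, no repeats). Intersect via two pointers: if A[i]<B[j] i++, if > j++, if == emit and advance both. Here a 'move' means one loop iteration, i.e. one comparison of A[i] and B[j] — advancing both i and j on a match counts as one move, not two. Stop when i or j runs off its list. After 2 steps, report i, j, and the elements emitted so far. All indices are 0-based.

i=2, j=1, emitted=[2]

i=0 j=0: 2==2 emit, i++,j++
i=1 j=1: 4<10, i++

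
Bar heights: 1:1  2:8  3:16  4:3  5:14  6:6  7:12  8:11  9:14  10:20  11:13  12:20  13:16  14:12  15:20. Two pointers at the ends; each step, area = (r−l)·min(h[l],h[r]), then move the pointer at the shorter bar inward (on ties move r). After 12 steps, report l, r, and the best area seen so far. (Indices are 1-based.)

l=10, r=12, best area=192

l=1 r=15: min(1,20)*14=14 best=14 *, l++
l=2 r=15: min(8,20)*13=104 best=104 *, l++
l=3 r=15: min(16,20)*12=192 best=192 *, l++
l=4 r=15: min(3,20)*11=33 best=192, l++
l=5 r=15: min(14,20)*10=140 best=192, l++
l=6 r=15: min(6,20)*9=54 best=192, l++
l=7 r=15: min(12,20)*8=96 best=192, l++
l=8 r=15: min(11,20)*7=77 best=192, l++
l=9 r=15: min(14,20)*6=84 best=192, l++
l=10 r=15: min(20,20)*5=100 best=192, r--
l=10 r=14: min(20,12)*4=48 best=192, r--
l=10 r=13: min(20,16)*3=48 best=192, r--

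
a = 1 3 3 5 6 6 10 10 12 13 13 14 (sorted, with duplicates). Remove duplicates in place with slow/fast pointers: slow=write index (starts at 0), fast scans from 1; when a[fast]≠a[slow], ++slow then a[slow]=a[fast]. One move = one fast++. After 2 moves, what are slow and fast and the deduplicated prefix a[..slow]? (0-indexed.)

slow=1, fast=3, prefix=[1, 3]

(s=0,f=1) a[fast]=3≠a[slow]=1 write a[1]=3 → slow++,fast++
(s=1,f=2) a[fast]=3=a[slow] dup → fast++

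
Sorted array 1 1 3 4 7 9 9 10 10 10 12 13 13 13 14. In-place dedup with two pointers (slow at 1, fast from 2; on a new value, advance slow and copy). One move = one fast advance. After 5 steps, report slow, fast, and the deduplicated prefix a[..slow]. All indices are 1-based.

slow=1 fast=2: a[fast]=1=a[slow] dup, fast++
slow=1 fast=3: a[fast]=3≠a[slow]=1 write a[2]=3, slow++,fast++
slow=2 fast=4: a[fast]=4≠a[slow]=3 write a[3]=4, slow++,fast++
slow=3 fast=5: a[fast]=7≠a[slow]=4 write a[4]=7, slow++,fast++
slow=4 fast=6: a[fast]=9≠a[slow]=7 write a[5]=9, slow++,fast++

slow=5, fast=7, prefix=[1, 3, 4, 7, 9]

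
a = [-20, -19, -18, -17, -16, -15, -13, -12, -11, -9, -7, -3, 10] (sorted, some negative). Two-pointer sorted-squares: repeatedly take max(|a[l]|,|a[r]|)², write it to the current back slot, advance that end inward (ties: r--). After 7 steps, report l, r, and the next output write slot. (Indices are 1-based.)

l=1 r=13: |-20|>|10| out[13]=400, l++
l=2 r=13: |-19|>|10| out[12]=361, l++
l=3 r=13: |-18|>|10| out[11]=324, l++
l=4 r=13: |-17|>|10| out[10]=289, l++
l=5 r=13: |-16|>|10| out[9]=256, l++
l=6 r=13: |-15|>|10| out[8]=225, l++
l=7 r=13: |-13|>|10| out[7]=169, l++

l=8, r=13, next write slot=6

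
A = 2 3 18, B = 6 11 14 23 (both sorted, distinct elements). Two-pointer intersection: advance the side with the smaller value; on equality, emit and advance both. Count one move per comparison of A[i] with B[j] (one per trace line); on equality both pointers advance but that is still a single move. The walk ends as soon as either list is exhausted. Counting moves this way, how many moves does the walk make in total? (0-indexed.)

6 moves

[i=0,j=0] 2<6 → i++
[i=1,j=0] 3<6 → i++
[i=2,j=0] 18>6 → j++
[i=2,j=1] 18>11 → j++
[i=2,j=2] 18>14 → j++
[i=2,j=3] 18<23 → i++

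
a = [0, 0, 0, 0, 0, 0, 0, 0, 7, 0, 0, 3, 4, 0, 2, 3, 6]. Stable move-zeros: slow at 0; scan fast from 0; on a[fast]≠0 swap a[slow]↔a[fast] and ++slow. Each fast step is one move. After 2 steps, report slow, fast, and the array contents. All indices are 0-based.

slow=0, fast=2, a=[0, 0, 0, 0, 0, 0, 0, 0, 7, 0, 0, 3, 4, 0, 2, 3, 6]

slow=0 fast=0: a[fast]=0, fast++
slow=0 fast=1: a[fast]=0, fast++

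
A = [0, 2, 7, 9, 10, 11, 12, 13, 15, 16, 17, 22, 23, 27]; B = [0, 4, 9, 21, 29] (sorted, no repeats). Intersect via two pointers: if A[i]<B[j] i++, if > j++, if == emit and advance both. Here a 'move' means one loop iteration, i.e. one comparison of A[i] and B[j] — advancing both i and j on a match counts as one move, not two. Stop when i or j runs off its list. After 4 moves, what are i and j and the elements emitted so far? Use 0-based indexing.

i=0 j=0: 0==0 emit, i++,j++
i=1 j=1: 2<4, i++
i=2 j=1: 7>4, j++
i=2 j=2: 7<9, i++

i=3, j=2, emitted=[0]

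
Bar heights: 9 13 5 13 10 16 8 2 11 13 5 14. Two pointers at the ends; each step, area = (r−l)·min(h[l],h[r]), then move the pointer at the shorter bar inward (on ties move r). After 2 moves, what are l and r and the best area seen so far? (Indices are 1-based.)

l=3, r=12, best area=130

l=1 r=12: min(9,14)*11=99 best=99 *, l++
l=2 r=12: min(13,14)*10=130 best=130 *, l++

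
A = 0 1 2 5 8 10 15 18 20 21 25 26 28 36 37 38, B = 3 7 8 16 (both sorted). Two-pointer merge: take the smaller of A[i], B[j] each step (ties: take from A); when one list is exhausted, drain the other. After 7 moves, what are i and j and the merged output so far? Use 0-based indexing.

[i=0,j=0] A[i]=0<=B[j]=3 take 0 → i++
[i=1,j=0] A[i]=1<=B[j]=3 take 1 → i++
[i=2,j=0] A[i]=2<=B[j]=3 take 2 → i++
[i=3,j=0] A[i]=5>B[j]=3 take 3 → j++
[i=3,j=1] A[i]=5<=B[j]=7 take 5 → i++
[i=4,j=1] A[i]=8>B[j]=7 take 7 → j++
[i=4,j=2] A[i]=8<=B[j]=8 take 8 → i++

i=5, j=2, merged so far=[0, 1, 2, 3, 5, 7, 8]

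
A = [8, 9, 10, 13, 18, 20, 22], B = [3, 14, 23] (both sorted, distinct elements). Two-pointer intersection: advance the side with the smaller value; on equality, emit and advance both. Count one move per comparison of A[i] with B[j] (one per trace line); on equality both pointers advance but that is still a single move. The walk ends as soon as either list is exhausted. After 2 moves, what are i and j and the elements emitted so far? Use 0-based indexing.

[i=0,j=0] 8>3 → j++
[i=0,j=1] 8<14 → i++

i=1, j=1, emitted=[]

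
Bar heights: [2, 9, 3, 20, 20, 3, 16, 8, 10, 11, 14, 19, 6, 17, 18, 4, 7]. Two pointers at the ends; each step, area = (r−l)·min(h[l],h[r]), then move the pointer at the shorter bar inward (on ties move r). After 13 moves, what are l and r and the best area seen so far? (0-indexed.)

l=3, r=6, best area=198

[0,16] min(2,7)*16=32 best=32 * → l++
[1,16] min(9,7)*15=105 best=105 * → r--
[1,15] min(9,4)*14=56 best=105 → r--
[1,14] min(9,18)*13=117 best=117 * → l++
[2,14] min(3,18)*12=36 best=117 → l++
[3,14] min(20,18)*11=198 best=198 * → r--
[3,13] min(20,17)*10=170 best=198 → r--
[3,12] min(20,6)*9=54 best=198 → r--
[3,11] min(20,19)*8=152 best=198 → r--
[3,10] min(20,14)*7=98 best=198 → r--
[3,9] min(20,11)*6=66 best=198 → r--
[3,8] min(20,10)*5=50 best=198 → r--
[3,7] min(20,8)*4=32 best=198 → r--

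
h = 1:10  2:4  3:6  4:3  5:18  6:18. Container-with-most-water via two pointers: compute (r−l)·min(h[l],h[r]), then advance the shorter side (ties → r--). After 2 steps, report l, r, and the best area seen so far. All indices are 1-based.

l=3, r=6, best area=50

l=1 r=6: min(10,18)*5=50 best=50 *, l++
l=2 r=6: min(4,18)*4=16 best=50, l++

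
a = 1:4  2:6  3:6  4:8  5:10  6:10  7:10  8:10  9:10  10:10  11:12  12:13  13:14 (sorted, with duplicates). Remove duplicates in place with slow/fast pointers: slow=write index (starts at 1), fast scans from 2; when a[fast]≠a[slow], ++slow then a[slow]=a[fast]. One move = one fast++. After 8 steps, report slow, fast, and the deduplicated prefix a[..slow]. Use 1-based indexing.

slow=4, fast=10, prefix=[4, 6, 8, 10]

(s=1,f=2) a[fast]=6≠a[slow]=4 write a[2]=6 → slow++,fast++
(s=2,f=3) a[fast]=6=a[slow] dup → fast++
(s=2,f=4) a[fast]=8≠a[slow]=6 write a[3]=8 → slow++,fast++
(s=3,f=5) a[fast]=10≠a[slow]=8 write a[4]=10 → slow++,fast++
(s=4,f=6) a[fast]=10=a[slow] dup → fast++
(s=4,f=7) a[fast]=10=a[slow] dup → fast++
(s=4,f=8) a[fast]=10=a[slow] dup → fast++
(s=4,f=9) a[fast]=10=a[slow] dup → fast++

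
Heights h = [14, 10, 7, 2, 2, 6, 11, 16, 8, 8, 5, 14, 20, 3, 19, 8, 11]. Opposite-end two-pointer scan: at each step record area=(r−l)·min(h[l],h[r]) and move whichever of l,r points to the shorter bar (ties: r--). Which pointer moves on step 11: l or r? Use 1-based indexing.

[1,17] min(14,11)*16=176 best=176 * → r--
[1,16] min(14,8)*15=120 best=176 → r--
[1,15] min(14,19)*14=196 best=196 * → l++
[2,15] min(10,19)*13=130 best=196 → l++
[3,15] min(7,19)*12=84 best=196 → l++
[4,15] min(2,19)*11=22 best=196 → l++
[5,15] min(2,19)*10=20 best=196 → l++
[6,15] min(6,19)*9=54 best=196 → l++
[7,15] min(11,19)*8=88 best=196 → l++
[8,15] min(16,19)*7=112 best=196 → l++
[9,15] min(8,19)*6=48 best=196 → l++

l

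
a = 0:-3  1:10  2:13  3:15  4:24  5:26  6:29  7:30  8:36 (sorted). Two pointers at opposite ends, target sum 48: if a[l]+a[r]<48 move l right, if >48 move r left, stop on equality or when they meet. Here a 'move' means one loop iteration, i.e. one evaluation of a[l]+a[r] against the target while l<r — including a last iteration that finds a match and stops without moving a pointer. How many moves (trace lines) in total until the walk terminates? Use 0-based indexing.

[0,8] -3+36=33 <48 → l++
[1,8] 10+36=46 <48 → l++
[2,8] 13+36=49 >48 → r--
[2,7] 13+30=43 <48 → l++
[3,7] 15+30=45 <48 → l++
[4,7] 24+30=54 >48 → r--
[4,6] 24+29=53 >48 → r--
[4,5] 24+26=50 >48 → r--

8 moves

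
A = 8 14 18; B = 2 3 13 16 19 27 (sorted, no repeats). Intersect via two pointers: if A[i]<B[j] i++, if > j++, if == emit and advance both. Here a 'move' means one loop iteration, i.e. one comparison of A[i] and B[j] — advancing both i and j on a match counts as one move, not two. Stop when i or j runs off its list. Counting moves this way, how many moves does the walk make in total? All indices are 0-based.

7 moves

[i=0,j=0] 8>2 → j++
[i=0,j=1] 8>3 → j++
[i=0,j=2] 8<13 → i++
[i=1,j=2] 14>13 → j++
[i=1,j=3] 14<16 → i++
[i=2,j=3] 18>16 → j++
[i=2,j=4] 18<19 → i++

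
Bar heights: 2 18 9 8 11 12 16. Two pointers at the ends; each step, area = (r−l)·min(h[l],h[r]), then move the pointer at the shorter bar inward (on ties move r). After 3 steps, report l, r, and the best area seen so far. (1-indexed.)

l=2, r=5, best area=80

l=1 r=7: min(2,16)*6=12 best=12 *, l++
l=2 r=7: min(18,16)*5=80 best=80 *, r--
l=2 r=6: min(18,12)*4=48 best=80, r--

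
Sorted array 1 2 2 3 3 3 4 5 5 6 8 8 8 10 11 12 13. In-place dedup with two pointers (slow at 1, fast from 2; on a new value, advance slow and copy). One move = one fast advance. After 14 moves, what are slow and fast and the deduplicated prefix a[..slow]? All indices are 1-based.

slow=9, fast=16, prefix=[1, 2, 3, 4, 5, 6, 8, 10, 11]

(s=1,f=2) a[fast]=2≠a[slow]=1 write a[2]=2 → slow++,fast++
(s=2,f=3) a[fast]=2=a[slow] dup → fast++
(s=2,f=4) a[fast]=3≠a[slow]=2 write a[3]=3 → slow++,fast++
(s=3,f=5) a[fast]=3=a[slow] dup → fast++
(s=3,f=6) a[fast]=3=a[slow] dup → fast++
(s=3,f=7) a[fast]=4≠a[slow]=3 write a[4]=4 → slow++,fast++
(s=4,f=8) a[fast]=5≠a[slow]=4 write a[5]=5 → slow++,fast++
(s=5,f=9) a[fast]=5=a[slow] dup → fast++
(s=5,f=10) a[fast]=6≠a[slow]=5 write a[6]=6 → slow++,fast++
(s=6,f=11) a[fast]=8≠a[slow]=6 write a[7]=8 → slow++,fast++
(s=7,f=12) a[fast]=8=a[slow] dup → fast++
(s=7,f=13) a[fast]=8=a[slow] dup → fast++
(s=7,f=14) a[fast]=10≠a[slow]=8 write a[8]=10 → slow++,fast++
(s=8,f=15) a[fast]=11≠a[slow]=10 write a[9]=11 → slow++,fast++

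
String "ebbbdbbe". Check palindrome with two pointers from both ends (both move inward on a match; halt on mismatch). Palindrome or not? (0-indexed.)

[0,7] 'e'=='e' → l++,r--
[1,6] 'b'=='b' → l++,r--
[2,5] 'b'=='b' → l++,r--
[3,4] 'b'!='d' → stop

not a palindrome (mismatch at 3,4)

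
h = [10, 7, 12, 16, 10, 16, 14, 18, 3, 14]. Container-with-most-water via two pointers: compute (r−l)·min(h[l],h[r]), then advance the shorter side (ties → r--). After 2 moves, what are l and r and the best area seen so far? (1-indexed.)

l=3, r=10, best area=90

[1,10] min(10,14)*9=90 best=90 * → l++
[2,10] min(7,14)*8=56 best=90 → l++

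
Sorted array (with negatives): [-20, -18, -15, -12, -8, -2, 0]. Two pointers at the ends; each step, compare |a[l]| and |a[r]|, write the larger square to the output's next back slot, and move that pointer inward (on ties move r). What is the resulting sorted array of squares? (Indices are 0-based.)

l=0 r=6: |-20|>|0| out[6]=400, l++
l=1 r=6: |-18|>|0| out[5]=324, l++
l=2 r=6: |-15|>|0| out[4]=225, l++
l=3 r=6: |-12|>|0| out[3]=144, l++
l=4 r=6: |-8|>|0| out[2]=64, l++
l=5 r=6: |-2|>|0| out[1]=4, l++
l=6 r=6: |0|<=|0| out[0]=0, r--

[0, 4, 64, 144, 225, 324, 400]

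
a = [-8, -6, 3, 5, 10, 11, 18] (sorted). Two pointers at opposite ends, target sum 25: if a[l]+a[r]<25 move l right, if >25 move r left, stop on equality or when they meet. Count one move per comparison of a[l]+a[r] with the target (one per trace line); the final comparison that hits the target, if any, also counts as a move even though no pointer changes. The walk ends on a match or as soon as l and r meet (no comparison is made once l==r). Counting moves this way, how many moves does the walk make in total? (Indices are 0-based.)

l=0 r=6: -8+18=10 <25, l++
l=1 r=6: -6+18=12 <25, l++
l=2 r=6: 3+18=21 <25, l++
l=3 r=6: 5+18=23 <25, l++
l=4 r=6: 10+18=28 >25, r--
l=4 r=5: 10+11=21 <25, l++

6 moves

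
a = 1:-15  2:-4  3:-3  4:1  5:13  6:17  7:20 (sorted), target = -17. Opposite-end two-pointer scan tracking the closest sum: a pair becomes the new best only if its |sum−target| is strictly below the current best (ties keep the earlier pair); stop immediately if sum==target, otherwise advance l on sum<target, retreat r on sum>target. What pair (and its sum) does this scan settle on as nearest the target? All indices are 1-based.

l=1 r=7: -15+20=5 d=22 *, r--
l=1 r=6: -15+17=2 d=19 *, r--
l=1 r=5: -15+13=-2 d=15 *, r--
l=1 r=4: -15+1=-14 d=3 *, r--
l=1 r=3: -15+-3=-18 d=1 *, l++
l=2 r=3: -4+-3=-7 d=10, r--

pair (-15, -3) with sum -18 (|Δ|=1)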